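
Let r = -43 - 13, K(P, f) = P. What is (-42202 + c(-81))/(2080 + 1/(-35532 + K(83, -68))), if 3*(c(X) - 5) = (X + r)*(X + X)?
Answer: -13860559/828471 ≈ -16.730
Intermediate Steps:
r = -56
c(X) = 5 + 2*X*(-56 + X)/3 (c(X) = 5 + ((X - 56)*(X + X))/3 = 5 + ((-56 + X)*(2*X))/3 = 5 + (2*X*(-56 + X))/3 = 5 + 2*X*(-56 + X)/3)
(-42202 + c(-81))/(2080 + 1/(-35532 + K(83, -68))) = (-42202 + (5 - 112/3*(-81) + (⅔)*(-81)²))/(2080 + 1/(-35532 + 83)) = (-42202 + (5 + 3024 + (⅔)*6561))/(2080 + 1/(-35449)) = (-42202 + (5 + 3024 + 4374))/(2080 - 1/35449) = (-42202 + 7403)/(73733919/35449) = -34799*35449/73733919 = -13860559/828471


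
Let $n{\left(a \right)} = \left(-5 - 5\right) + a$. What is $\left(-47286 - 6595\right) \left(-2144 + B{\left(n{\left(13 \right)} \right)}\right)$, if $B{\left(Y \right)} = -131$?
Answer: $122579275$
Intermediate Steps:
$n{\left(a \right)} = -10 + a$
$\left(-47286 - 6595\right) \left(-2144 + B{\left(n{\left(13 \right)} \right)}\right) = \left(-47286 - 6595\right) \left(-2144 - 131\right) = \left(-53881\right) \left(-2275\right) = 122579275$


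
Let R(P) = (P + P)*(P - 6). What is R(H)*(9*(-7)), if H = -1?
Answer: -882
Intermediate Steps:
R(P) = 2*P*(-6 + P) (R(P) = (2*P)*(-6 + P) = 2*P*(-6 + P))
R(H)*(9*(-7)) = (2*(-1)*(-6 - 1))*(9*(-7)) = (2*(-1)*(-7))*(-63) = 14*(-63) = -882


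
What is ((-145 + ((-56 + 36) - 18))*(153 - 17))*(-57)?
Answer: 1418616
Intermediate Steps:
((-145 + ((-56 + 36) - 18))*(153 - 17))*(-57) = ((-145 + (-20 - 18))*136)*(-57) = ((-145 - 38)*136)*(-57) = -183*136*(-57) = -24888*(-57) = 1418616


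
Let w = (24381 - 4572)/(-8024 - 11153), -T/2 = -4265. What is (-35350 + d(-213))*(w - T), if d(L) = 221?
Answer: 5747091015851/19177 ≈ 2.9969e+8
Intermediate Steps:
T = 8530 (T = -2*(-4265) = 8530)
w = -19809/19177 (w = 19809/(-19177) = 19809*(-1/19177) = -19809/19177 ≈ -1.0330)
(-35350 + d(-213))*(w - T) = (-35350 + 221)*(-19809/19177 - 1*8530) = -35129*(-19809/19177 - 8530) = -35129*(-163599619/19177) = 5747091015851/19177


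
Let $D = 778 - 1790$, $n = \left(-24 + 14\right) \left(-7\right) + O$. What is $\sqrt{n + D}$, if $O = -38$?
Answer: $14 i \sqrt{5} \approx 31.305 i$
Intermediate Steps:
$n = 32$ ($n = \left(-24 + 14\right) \left(-7\right) - 38 = \left(-10\right) \left(-7\right) - 38 = 70 - 38 = 32$)
$D = -1012$ ($D = 778 - 1790 = -1012$)
$\sqrt{n + D} = \sqrt{32 - 1012} = \sqrt{-980} = 14 i \sqrt{5}$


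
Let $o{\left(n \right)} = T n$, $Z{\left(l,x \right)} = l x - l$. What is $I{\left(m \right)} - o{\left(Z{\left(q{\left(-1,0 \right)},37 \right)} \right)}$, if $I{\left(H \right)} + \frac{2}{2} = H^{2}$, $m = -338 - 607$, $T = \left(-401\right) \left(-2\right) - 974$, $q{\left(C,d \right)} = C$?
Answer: $886832$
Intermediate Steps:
$Z{\left(l,x \right)} = - l + l x$
$T = -172$ ($T = 802 - 974 = -172$)
$m = -945$ ($m = -338 - 607 = -945$)
$o{\left(n \right)} = - 172 n$
$I{\left(H \right)} = -1 + H^{2}$
$I{\left(m \right)} - o{\left(Z{\left(q{\left(-1,0 \right)},37 \right)} \right)} = \left(-1 + \left(-945\right)^{2}\right) - - 172 \left(- (-1 + 37)\right) = \left(-1 + 893025\right) - - 172 \left(\left(-1\right) 36\right) = 893024 - \left(-172\right) \left(-36\right) = 893024 - 6192 = 886832$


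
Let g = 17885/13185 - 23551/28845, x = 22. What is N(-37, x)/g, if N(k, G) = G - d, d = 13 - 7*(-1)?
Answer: 8451585/2281921 ≈ 3.7037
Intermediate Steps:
d = 20 (d = 13 - 1*(-7) = 13 + 7 = 20)
N(k, G) = -20 + G (N(k, G) = G - 1*20 = G - 20 = -20 + G)
g = 4563842/8451585 (g = 17885*(1/13185) - 23551*1/28845 = 3577/2637 - 23551/28845 = 4563842/8451585 ≈ 0.54000)
N(-37, x)/g = (-20 + 22)/(4563842/8451585) = 2*(8451585/4563842) = 8451585/2281921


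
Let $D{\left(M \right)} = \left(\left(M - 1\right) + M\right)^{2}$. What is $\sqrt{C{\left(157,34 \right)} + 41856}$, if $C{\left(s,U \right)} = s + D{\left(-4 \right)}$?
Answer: $\sqrt{42094} \approx 205.17$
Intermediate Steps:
$D{\left(M \right)} = \left(-1 + 2 M\right)^{2}$ ($D{\left(M \right)} = \left(\left(M - 1\right) + M\right)^{2} = \left(\left(-1 + M\right) + M\right)^{2} = \left(-1 + 2 M\right)^{2}$)
$C{\left(s,U \right)} = 81 + s$ ($C{\left(s,U \right)} = s + \left(-1 + 2 \left(-4\right)\right)^{2} = s + \left(-1 - 8\right)^{2} = s + \left(-9\right)^{2} = s + 81 = 81 + s$)
$\sqrt{C{\left(157,34 \right)} + 41856} = \sqrt{\left(81 + 157\right) + 41856} = \sqrt{238 + 41856} = \sqrt{42094}$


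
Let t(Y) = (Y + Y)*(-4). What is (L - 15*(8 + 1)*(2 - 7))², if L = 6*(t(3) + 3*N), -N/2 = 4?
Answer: 149769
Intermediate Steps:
N = -8 (N = -2*4 = -8)
t(Y) = -8*Y (t(Y) = (2*Y)*(-4) = -8*Y)
L = -288 (L = 6*(-8*3 + 3*(-8)) = 6*(-24 - 24) = 6*(-48) = -288)
(L - 15*(8 + 1)*(2 - 7))² = (-288 - 15*(8 + 1)*(2 - 7))² = (-288 - 135*(-5))² = (-288 - 15*(-45))² = (-288 + 675)² = 387² = 149769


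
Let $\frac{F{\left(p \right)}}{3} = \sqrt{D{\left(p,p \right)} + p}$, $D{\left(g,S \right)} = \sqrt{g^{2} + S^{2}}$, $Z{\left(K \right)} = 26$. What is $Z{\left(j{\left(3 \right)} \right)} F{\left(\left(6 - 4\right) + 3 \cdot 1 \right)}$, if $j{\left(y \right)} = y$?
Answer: $78 \sqrt{5 + 5 \sqrt{2}} \approx 271.0$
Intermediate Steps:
$D{\left(g,S \right)} = \sqrt{S^{2} + g^{2}}$
$F{\left(p \right)} = 3 \sqrt{p + \sqrt{2} \sqrt{p^{2}}}$ ($F{\left(p \right)} = 3 \sqrt{\sqrt{p^{2} + p^{2}} + p} = 3 \sqrt{\sqrt{2 p^{2}} + p} = 3 \sqrt{\sqrt{2} \sqrt{p^{2}} + p} = 3 \sqrt{p + \sqrt{2} \sqrt{p^{2}}}$)
$Z{\left(j{\left(3 \right)} \right)} F{\left(\left(6 - 4\right) + 3 \cdot 1 \right)} = 26 \cdot 3 \sqrt{\left(\left(6 - 4\right) + 3 \cdot 1\right) + \sqrt{2} \sqrt{\left(\left(6 - 4\right) + 3 \cdot 1\right)^{2}}} = 26 \cdot 3 \sqrt{\left(2 + 3\right) + \sqrt{2} \sqrt{\left(2 + 3\right)^{2}}} = 26 \cdot 3 \sqrt{5 + \sqrt{2} \sqrt{5^{2}}} = 26 \cdot 3 \sqrt{5 + \sqrt{2} \sqrt{25}} = 26 \cdot 3 \sqrt{5 + \sqrt{2} \cdot 5} = 26 \cdot 3 \sqrt{5 + 5 \sqrt{2}} = 78 \sqrt{5 + 5 \sqrt{2}}$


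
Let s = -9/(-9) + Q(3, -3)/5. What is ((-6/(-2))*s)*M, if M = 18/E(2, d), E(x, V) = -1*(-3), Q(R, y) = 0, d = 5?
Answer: 18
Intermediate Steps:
E(x, V) = 3
s = 1 (s = -9/(-9) + 0/5 = -9*(-⅑) + 0*(⅕) = 1 + 0 = 1)
M = 6 (M = 18/3 = 18*(⅓) = 6)
((-6/(-2))*s)*M = (-6/(-2)*1)*6 = (-6*(-½)*1)*6 = (3*1)*6 = 3*6 = 18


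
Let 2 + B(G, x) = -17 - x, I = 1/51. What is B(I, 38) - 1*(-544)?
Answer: 487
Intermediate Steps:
I = 1/51 ≈ 0.019608
B(G, x) = -19 - x (B(G, x) = -2 + (-17 - x) = -19 - x)
B(I, 38) - 1*(-544) = (-19 - 1*38) - 1*(-544) = (-19 - 38) + 544 = -57 + 544 = 487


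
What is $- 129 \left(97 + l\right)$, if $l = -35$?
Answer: $-7998$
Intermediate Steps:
$- 129 \left(97 + l\right) = - 129 \left(97 - 35\right) = \left(-129\right) 62 = -7998$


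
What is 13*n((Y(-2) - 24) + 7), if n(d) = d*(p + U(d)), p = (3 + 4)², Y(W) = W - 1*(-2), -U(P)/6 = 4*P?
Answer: -100997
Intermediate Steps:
U(P) = -24*P
Y(W) = 2 + W (Y(W) = W + 2 = 2 + W)
p = 49 (p = 7² = 49)
n(d) = d*(49 - 24*d)
13*n((Y(-2) - 24) + 7) = 13*((((2 - 2) - 24) + 7)*(49 - 24*(((2 - 2) - 24) + 7))) = 13*(((0 - 24) + 7)*(49 - 24*((0 - 24) + 7))) = 13*((-24 + 7)*(49 - 24*(-24 + 7))) = 13*(-17*(49 - 24*(-17))) = 13*(-17*(49 + 408)) = 13*(-17*457) = 13*(-7769) = -100997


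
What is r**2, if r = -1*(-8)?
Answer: 64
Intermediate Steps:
r = 8
r**2 = 8**2 = 64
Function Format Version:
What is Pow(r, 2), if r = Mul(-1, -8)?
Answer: 64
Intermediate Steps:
r = 8
Pow(r, 2) = Pow(8, 2) = 64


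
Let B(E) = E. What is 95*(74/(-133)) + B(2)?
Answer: -356/7 ≈ -50.857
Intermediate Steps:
95*(74/(-133)) + B(2) = 95*(74/(-133)) + 2 = 95*(74*(-1/133)) + 2 = 95*(-74/133) + 2 = -370/7 + 2 = -356/7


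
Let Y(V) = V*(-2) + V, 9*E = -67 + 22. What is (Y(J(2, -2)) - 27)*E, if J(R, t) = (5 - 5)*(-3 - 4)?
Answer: 135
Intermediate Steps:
E = -5 (E = (-67 + 22)/9 = (⅑)*(-45) = -5)
J(R, t) = 0 (J(R, t) = 0*(-7) = 0)
Y(V) = -V (Y(V) = -2*V + V = -V)
(Y(J(2, -2)) - 27)*E = (-1*0 - 27)*(-5) = (0 - 27)*(-5) = -27*(-5) = 135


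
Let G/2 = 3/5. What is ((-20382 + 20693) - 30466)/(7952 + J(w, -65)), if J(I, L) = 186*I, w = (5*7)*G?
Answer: -30155/15764 ≈ -1.9129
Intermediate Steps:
G = 6/5 (G = 2*(3/5) = 2*(3*(⅕)) = 2*(⅗) = 6/5 ≈ 1.2000)
w = 42 (w = (5*7)*(6/5) = 35*(6/5) = 42)
((-20382 + 20693) - 30466)/(7952 + J(w, -65)) = ((-20382 + 20693) - 30466)/(7952 + 186*42) = (311 - 30466)/(7952 + 7812) = -30155/15764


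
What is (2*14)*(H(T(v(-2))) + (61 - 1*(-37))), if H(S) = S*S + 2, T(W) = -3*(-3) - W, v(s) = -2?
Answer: 6188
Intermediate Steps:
T(W) = 9 - W
H(S) = 2 + S² (H(S) = S² + 2 = 2 + S²)
(2*14)*(H(T(v(-2))) + (61 - 1*(-37))) = (2*14)*((2 + (9 - 1*(-2))²) + (61 - 1*(-37))) = 28*((2 + (9 + 2)²) + (61 + 37)) = 28*((2 + 11²) + 98) = 28*((2 + 121) + 98) = 28*(123 + 98) = 28*221 = 6188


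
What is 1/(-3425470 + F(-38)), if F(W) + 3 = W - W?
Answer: -1/3425473 ≈ -2.9193e-7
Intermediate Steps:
F(W) = -3 (F(W) = -3 + (W - W) = -3 + 0 = -3)
1/(-3425470 + F(-38)) = 1/(-3425470 - 3) = 1/(-3425473) = -1/3425473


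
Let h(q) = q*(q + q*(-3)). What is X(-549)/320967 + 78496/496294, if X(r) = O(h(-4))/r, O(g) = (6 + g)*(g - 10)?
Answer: 2305217919820/14575400661267 ≈ 0.15816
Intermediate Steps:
h(q) = -2*q**2 (h(q) = q*(q - 3*q) = q*(-2*q) = -2*q**2)
O(g) = (-10 + g)*(6 + g) (O(g) = (6 + g)*(-10 + g) = (-10 + g)*(6 + g))
X(r) = 1092/r (X(r) = (-60 + (-2*(-4)**2)**2 - (-8)*(-4)**2)/r = (-60 + (-2*16)**2 - (-8)*16)/r = (-60 + (-32)**2 - 4*(-32))/r = (-60 + 1024 + 128)/r = 1092/r)
X(-549)/320967 + 78496/496294 = (1092/(-549))/320967 + 78496/496294 = (1092*(-1/549))*(1/320967) + 78496*(1/496294) = -364/183*1/320967 + 39248/248147 = -364/58736961 + 39248/248147 = 2305217919820/14575400661267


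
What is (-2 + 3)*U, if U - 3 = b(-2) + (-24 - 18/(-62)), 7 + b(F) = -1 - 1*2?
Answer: -952/31 ≈ -30.710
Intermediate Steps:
b(F) = -10 (b(F) = -7 + (-1 - 1*2) = -7 + (-1 - 2) = -7 - 3 = -10)
U = -952/31 (U = 3 + (-10 + (-24 - 18/(-62))) = 3 + (-10 + (-24 - 18*(-1/62))) = 3 + (-10 + (-24 + 9/31)) = 3 + (-10 - 735/31) = 3 - 1045/31 = -952/31 ≈ -30.710)
(-2 + 3)*U = (-2 + 3)*(-952/31) = 1*(-952/31) = -952/31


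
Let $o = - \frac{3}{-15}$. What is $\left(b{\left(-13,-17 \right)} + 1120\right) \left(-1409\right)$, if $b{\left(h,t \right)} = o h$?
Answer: $- \frac{7872083}{5} \approx -1.5744 \cdot 10^{6}$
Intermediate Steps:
$o = \frac{1}{5}$ ($o = \left(-3\right) \left(- \frac{1}{15}\right) = \frac{1}{5} \approx 0.2$)
$b{\left(h,t \right)} = \frac{h}{5}$
$\left(b{\left(-13,-17 \right)} + 1120\right) \left(-1409\right) = \left(\frac{1}{5} \left(-13\right) + 1120\right) \left(-1409\right) = \left(- \frac{13}{5} + 1120\right) \left(-1409\right) = \frac{5587}{5} \left(-1409\right) = - \frac{7872083}{5}$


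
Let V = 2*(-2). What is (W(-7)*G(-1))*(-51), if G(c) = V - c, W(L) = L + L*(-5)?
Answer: 4284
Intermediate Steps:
V = -4
W(L) = -4*L (W(L) = L - 5*L = -4*L)
G(c) = -4 - c
(W(-7)*G(-1))*(-51) = ((-4*(-7))*(-4 - 1*(-1)))*(-51) = (28*(-4 + 1))*(-51) = (28*(-3))*(-51) = -84*(-51) = 4284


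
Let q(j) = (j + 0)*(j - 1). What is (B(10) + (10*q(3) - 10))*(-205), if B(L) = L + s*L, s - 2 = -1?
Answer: -14350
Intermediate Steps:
s = 1 (s = 2 - 1 = 1)
q(j) = j*(-1 + j)
B(L) = 2*L (B(L) = L + 1*L = L + L = 2*L)
(B(10) + (10*q(3) - 10))*(-205) = (2*10 + (10*(3*(-1 + 3)) - 10))*(-205) = (20 + (10*(3*2) - 10))*(-205) = (20 + (10*6 - 10))*(-205) = (20 + (60 - 10))*(-205) = (20 + 50)*(-205) = 70*(-205) = -14350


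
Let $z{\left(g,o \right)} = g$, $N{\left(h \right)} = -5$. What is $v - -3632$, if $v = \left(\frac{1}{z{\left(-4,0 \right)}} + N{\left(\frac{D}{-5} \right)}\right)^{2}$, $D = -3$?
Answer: $\frac{58553}{16} \approx 3659.6$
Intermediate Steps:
$v = \frac{441}{16}$ ($v = \left(\frac{1}{-4} - 5\right)^{2} = \left(- \frac{1}{4} - 5\right)^{2} = \left(- \frac{21}{4}\right)^{2} = \frac{441}{16} \approx 27.563$)
$v - -3632 = \frac{441}{16} - -3632 = \frac{441}{16} + 3632 = \frac{58553}{16}$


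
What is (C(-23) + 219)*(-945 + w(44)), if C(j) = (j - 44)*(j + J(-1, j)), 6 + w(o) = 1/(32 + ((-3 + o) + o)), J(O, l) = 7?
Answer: -143644406/117 ≈ -1.2277e+6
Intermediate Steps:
w(o) = -6 + 1/(29 + 2*o) (w(o) = -6 + 1/(32 + ((-3 + o) + o)) = -6 + 1/(32 + (-3 + 2*o)) = -6 + 1/(29 + 2*o))
C(j) = (-44 + j)*(7 + j) (C(j) = (j - 44)*(j + 7) = (-44 + j)*(7 + j))
(C(-23) + 219)*(-945 + w(44)) = ((-308 + (-23)² - 37*(-23)) + 219)*(-945 + (-173 - 12*44)/(29 + 2*44)) = ((-308 + 529 + 851) + 219)*(-945 + (-173 - 528)/(29 + 88)) = (1072 + 219)*(-945 - 701/117) = 1291*(-945 + (1/117)*(-701)) = 1291*(-945 - 701/117) = 1291*(-111266/117) = -143644406/117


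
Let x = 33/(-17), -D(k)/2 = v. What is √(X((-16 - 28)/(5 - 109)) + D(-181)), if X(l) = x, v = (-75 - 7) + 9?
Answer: √41633/17 ≈ 12.002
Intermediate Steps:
v = -73 (v = -82 + 9 = -73)
D(k) = 146 (D(k) = -2*(-73) = 146)
x = -33/17 (x = 33*(-1/17) = -33/17 ≈ -1.9412)
X(l) = -33/17
√(X((-16 - 28)/(5 - 109)) + D(-181)) = √(-33/17 + 146) = √(2449/17) = √41633/17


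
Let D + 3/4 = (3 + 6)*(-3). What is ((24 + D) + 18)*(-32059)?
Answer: -1827363/4 ≈ -4.5684e+5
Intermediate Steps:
D = -111/4 (D = -3/4 + (3 + 6)*(-3) = -3/4 + 9*(-3) = -3/4 - 27 = -111/4 ≈ -27.750)
((24 + D) + 18)*(-32059) = ((24 - 111/4) + 18)*(-32059) = (-15/4 + 18)*(-32059) = (57/4)*(-32059) = -1827363/4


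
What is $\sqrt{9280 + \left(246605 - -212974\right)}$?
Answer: $\sqrt{468859} \approx 684.73$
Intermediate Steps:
$\sqrt{9280 + \left(246605 - -212974\right)} = \sqrt{9280 + \left(246605 + 212974\right)} = \sqrt{9280 + 459579} = \sqrt{468859}$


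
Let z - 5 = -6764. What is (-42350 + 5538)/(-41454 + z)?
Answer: 36812/48213 ≈ 0.76353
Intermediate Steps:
z = -6759 (z = 5 - 6764 = -6759)
(-42350 + 5538)/(-41454 + z) = (-42350 + 5538)/(-41454 - 6759) = -36812/(-48213) = -36812*(-1/48213) = 36812/48213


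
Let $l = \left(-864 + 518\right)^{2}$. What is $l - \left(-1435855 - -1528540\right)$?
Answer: $27031$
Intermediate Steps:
$l = 119716$ ($l = \left(-346\right)^{2} = 119716$)
$l - \left(-1435855 - -1528540\right) = 119716 - \left(-1435855 - -1528540\right) = 119716 - \left(-1435855 + 1528540\right) = 119716 - 92685 = 27031$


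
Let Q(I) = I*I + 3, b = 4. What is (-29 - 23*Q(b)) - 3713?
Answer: -4179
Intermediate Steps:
Q(I) = 3 + I² (Q(I) = I² + 3 = 3 + I²)
(-29 - 23*Q(b)) - 3713 = (-29 - 23*(3 + 4²)) - 3713 = (-29 - 23*(3 + 16)) - 3713 = (-29 - 23*19) - 3713 = (-29 - 437) - 3713 = -466 - 3713 = -4179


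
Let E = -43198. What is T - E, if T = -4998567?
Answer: -4955369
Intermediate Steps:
T - E = -4998567 - 1*(-43198) = -4998567 + 43198 = -4955369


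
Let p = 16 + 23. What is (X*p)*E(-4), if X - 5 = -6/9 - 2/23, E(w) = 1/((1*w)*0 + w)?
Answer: -3809/92 ≈ -41.402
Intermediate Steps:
E(w) = 1/w (E(w) = 1/(w*0 + w) = 1/(0 + w) = 1/w)
p = 39
X = 293/69 (X = 5 + (-6/9 - 2/23) = 5 + (-6*1/9 - 2*1/23) = 5 + (-2/3 - 2/23) = 5 - 52/69 = 293/69 ≈ 4.2464)
(X*p)*E(-4) = ((293/69)*39)/(-4) = (3809/23)*(-1/4) = -3809/92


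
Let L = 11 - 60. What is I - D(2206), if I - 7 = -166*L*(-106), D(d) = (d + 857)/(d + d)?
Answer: -3804016227/4412 ≈ -8.6220e+5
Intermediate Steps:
L = -49
D(d) = (857 + d)/(2*d) (D(d) = (857 + d)/((2*d)) = (857 + d)*(1/(2*d)) = (857 + d)/(2*d))
I = -862197 (I = 7 - 166*(-49)*(-106) = 7 + 8134*(-106) = 7 - 862204 = -862197)
I - D(2206) = -862197 - (857 + 2206)/(2*2206) = -862197 - 3063/(2*2206) = -862197 - 1*3063/4412 = -862197 - 3063/4412 = -3804016227/4412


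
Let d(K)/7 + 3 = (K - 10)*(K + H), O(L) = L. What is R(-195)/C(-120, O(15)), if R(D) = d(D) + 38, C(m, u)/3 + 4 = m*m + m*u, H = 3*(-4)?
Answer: 148531/18894 ≈ 7.8613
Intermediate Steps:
H = -12
C(m, u) = -12 + 3*m² + 3*m*u (C(m, u) = -12 + 3*(m*m + m*u) = -12 + 3*(m² + m*u) = -12 + (3*m² + 3*m*u) = -12 + 3*m² + 3*m*u)
d(K) = -21 + 7*(-12 + K)*(-10 + K) (d(K) = -21 + 7*((K - 10)*(K - 12)) = -21 + 7*((-10 + K)*(-12 + K)) = -21 + 7*((-12 + K)*(-10 + K)) = -21 + 7*(-12 + K)*(-10 + K))
R(D) = 857 - 154*D + 7*D² (R(D) = (819 - 154*D + 7*D²) + 38 = 857 - 154*D + 7*D²)
R(-195)/C(-120, O(15)) = (857 - 154*(-195) + 7*(-195)²)/(-12 + 3*(-120)² + 3*(-120)*15) = (857 + 30030 + 7*38025)/(-12 + 3*14400 - 5400) = (857 + 30030 + 266175)/(-12 + 43200 - 5400) = 297062/37788 = 297062*(1/37788) = 148531/18894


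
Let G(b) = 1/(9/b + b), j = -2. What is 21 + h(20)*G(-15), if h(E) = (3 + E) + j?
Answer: 511/26 ≈ 19.654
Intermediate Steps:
h(E) = 1 + E (h(E) = (3 + E) - 2 = 1 + E)
G(b) = 1/(b + 9/b)
21 + h(20)*G(-15) = 21 + (1 + 20)*(-15/(9 + (-15)²)) = 21 + 21*(-15/(9 + 225)) = 21 + 21*(-15/234) = 21 + 21*(-15*1/234) = 21 + 21*(-5/78) = 21 - 35/26 = 511/26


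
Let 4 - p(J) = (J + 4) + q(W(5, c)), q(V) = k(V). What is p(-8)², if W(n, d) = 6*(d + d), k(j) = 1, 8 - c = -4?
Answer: 49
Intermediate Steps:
c = 12 (c = 8 - 1*(-4) = 8 + 4 = 12)
W(n, d) = 12*d (W(n, d) = 6*(2*d) = 12*d)
q(V) = 1
p(J) = -1 - J (p(J) = 4 - ((J + 4) + 1) = 4 - ((4 + J) + 1) = 4 - (5 + J) = 4 + (-5 - J) = -1 - J)
p(-8)² = (-1 - 1*(-8))² = (-1 + 8)² = 7² = 49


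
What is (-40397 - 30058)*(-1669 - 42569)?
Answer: 3116788290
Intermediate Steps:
(-40397 - 30058)*(-1669 - 42569) = -70455*(-44238) = 3116788290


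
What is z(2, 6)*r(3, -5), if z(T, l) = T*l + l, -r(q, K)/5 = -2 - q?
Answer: 450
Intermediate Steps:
r(q, K) = 10 + 5*q (r(q, K) = -5*(-2 - q) = 10 + 5*q)
z(T, l) = l + T*l
z(2, 6)*r(3, -5) = (6*(1 + 2))*(10 + 5*3) = (6*3)*(10 + 15) = 18*25 = 450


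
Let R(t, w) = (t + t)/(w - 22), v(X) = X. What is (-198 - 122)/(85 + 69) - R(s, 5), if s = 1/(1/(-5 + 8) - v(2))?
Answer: -14062/6545 ≈ -2.1485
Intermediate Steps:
s = -⅗ (s = 1/(1/(-5 + 8) - 1*2) = 1/(1/3 - 2) = 1/(⅓ - 2) = 1/(-5/3) = -⅗ ≈ -0.60000)
R(t, w) = 2*t/(-22 + w) (R(t, w) = (2*t)/(-22 + w) = 2*t/(-22 + w))
(-198 - 122)/(85 + 69) - R(s, 5) = (-198 - 122)/(85 + 69) - 2*(-3)/(5*(-22 + 5)) = -320/154 - 2*(-3)/(5*(-17)) = -320*1/154 - 2*(-3)*(-1)/(5*17) = -160/77 - 1*6/85 = -160/77 - 6/85 = -14062/6545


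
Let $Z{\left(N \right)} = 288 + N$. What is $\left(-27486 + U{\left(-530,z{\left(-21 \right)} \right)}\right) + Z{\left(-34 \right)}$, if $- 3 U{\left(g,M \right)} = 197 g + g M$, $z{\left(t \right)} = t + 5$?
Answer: $\frac{14234}{3} \approx 4744.7$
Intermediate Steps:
$z{\left(t \right)} = 5 + t$
$U{\left(g,M \right)} = - \frac{197 g}{3} - \frac{M g}{3}$ ($U{\left(g,M \right)} = - \frac{197 g + g M}{3} = - \frac{197 g + M g}{3} = - \frac{197 g}{3} - \frac{M g}{3}$)
$\left(-27486 + U{\left(-530,z{\left(-21 \right)} \right)}\right) + Z{\left(-34 \right)} = \left(-27486 - - \frac{530 \left(197 + \left(5 - 21\right)\right)}{3}\right) + \left(288 - 34\right) = \left(-27486 - - \frac{530 \left(197 - 16\right)}{3}\right) + 254 = \left(-27486 - \left(- \frac{530}{3}\right) 181\right) + 254 = \left(-27486 + \frac{95930}{3}\right) + 254 = \frac{13472}{3} + 254 = \frac{14234}{3}$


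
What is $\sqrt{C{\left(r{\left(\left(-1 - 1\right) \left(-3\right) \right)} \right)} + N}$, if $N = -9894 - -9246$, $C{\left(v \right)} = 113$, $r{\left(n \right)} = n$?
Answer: $i \sqrt{535} \approx 23.13 i$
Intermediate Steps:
$N = -648$ ($N = -9894 + 9246 = -648$)
$\sqrt{C{\left(r{\left(\left(-1 - 1\right) \left(-3\right) \right)} \right)} + N} = \sqrt{113 - 648} = \sqrt{-535} = i \sqrt{535}$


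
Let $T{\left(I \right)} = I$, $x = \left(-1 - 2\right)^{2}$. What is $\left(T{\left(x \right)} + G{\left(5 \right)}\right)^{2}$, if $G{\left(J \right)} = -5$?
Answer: $16$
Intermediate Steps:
$x = 9$ ($x = \left(-3\right)^{2} = 9$)
$\left(T{\left(x \right)} + G{\left(5 \right)}\right)^{2} = \left(9 - 5\right)^{2} = 4^{2} = 16$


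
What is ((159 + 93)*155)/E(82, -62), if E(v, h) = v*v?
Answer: 9765/1681 ≈ 5.8090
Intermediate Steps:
E(v, h) = v**2
((159 + 93)*155)/E(82, -62) = ((159 + 93)*155)/(82**2) = (252*155)/6724 = 39060*(1/6724) = 9765/1681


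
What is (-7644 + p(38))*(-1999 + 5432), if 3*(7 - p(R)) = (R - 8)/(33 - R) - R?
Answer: -78502411/3 ≈ -2.6167e+7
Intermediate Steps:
p(R) = 7 + R/3 - (-8 + R)/(3*(33 - R)) (p(R) = 7 - ((R - 8)/(33 - R) - R)/3 = 7 - ((-8 + R)/(33 - R) - R)/3 = 7 - (-R + (-8 + R)/(33 - R))/3 = 7 + (R/3 - (-8 + R)/(3*(33 - R))) = 7 + R/3 - (-8 + R)/(3*(33 - R)))
(-7644 + p(38))*(-1999 + 5432) = (-7644 + (-701 + 38² - 11*38)/(3*(-33 + 38)))*(-1999 + 5432) = (-7644 + (⅓)*(-701 + 1444 - 418)/5)*3433 = (-7644 + (⅓)*(⅕)*325)*3433 = (-7644 + 65/3)*3433 = -22867/3*3433 = -78502411/3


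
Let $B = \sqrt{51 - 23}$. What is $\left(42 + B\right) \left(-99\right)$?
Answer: $-4158 - 198 \sqrt{7} \approx -4681.9$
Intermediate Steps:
$B = 2 \sqrt{7}$ ($B = \sqrt{28} = 2 \sqrt{7} \approx 5.2915$)
$\left(42 + B\right) \left(-99\right) = \left(42 + 2 \sqrt{7}\right) \left(-99\right) = -4158 - 198 \sqrt{7}$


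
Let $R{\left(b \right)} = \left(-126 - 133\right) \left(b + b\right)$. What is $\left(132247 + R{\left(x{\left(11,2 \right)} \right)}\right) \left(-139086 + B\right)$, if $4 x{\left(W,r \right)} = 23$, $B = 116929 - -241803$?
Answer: $28393308951$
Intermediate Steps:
$B = 358732$ ($B = 116929 + 241803 = 358732$)
$x{\left(W,r \right)} = \frac{23}{4}$ ($x{\left(W,r \right)} = \frac{1}{4} \cdot 23 = \frac{23}{4}$)
$R{\left(b \right)} = - 518 b$ ($R{\left(b \right)} = - 259 \cdot 2 b = - 518 b$)
$\left(132247 + R{\left(x{\left(11,2 \right)} \right)}\right) \left(-139086 + B\right) = \left(132247 - \frac{5957}{2}\right) \left(-139086 + 358732\right) = \left(132247 - \frac{5957}{2}\right) 219646 = \frac{258537}{2} \cdot 219646 = 28393308951$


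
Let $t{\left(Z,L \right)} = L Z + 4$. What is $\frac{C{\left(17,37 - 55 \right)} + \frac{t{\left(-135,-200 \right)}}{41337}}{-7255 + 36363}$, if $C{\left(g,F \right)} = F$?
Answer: $- \frac{358531}{601618698} \approx -0.00059594$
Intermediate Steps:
$t{\left(Z,L \right)} = 4 + L Z$
$\frac{C{\left(17,37 - 55 \right)} + \frac{t{\left(-135,-200 \right)}}{41337}}{-7255 + 36363} = \frac{\left(37 - 55\right) + \frac{4 - -27000}{41337}}{-7255 + 36363} = \frac{-18 + \left(4 + 27000\right) \frac{1}{41337}}{29108} = \left(-18 + 27004 \cdot \frac{1}{41337}\right) \frac{1}{29108} = \left(-18 + \frac{27004}{41337}\right) \frac{1}{29108} = \left(- \frac{717062}{41337}\right) \frac{1}{29108} = - \frac{358531}{601618698}$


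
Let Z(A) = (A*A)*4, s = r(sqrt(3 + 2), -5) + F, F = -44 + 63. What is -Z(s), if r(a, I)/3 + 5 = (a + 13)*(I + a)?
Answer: -135424 + 33792*sqrt(5) ≈ -59863.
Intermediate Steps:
r(a, I) = -15 + 3*(13 + a)*(I + a) (r(a, I) = -15 + 3*((a + 13)*(I + a)) = -15 + 3*((13 + a)*(I + a)) = -15 + 3*(13 + a)*(I + a))
F = 19
s = -176 + 24*sqrt(5) (s = (-15 + 3*(sqrt(3 + 2))**2 + 39*(-5) + 39*sqrt(3 + 2) + 3*(-5)*sqrt(3 + 2)) + 19 = (-15 + 3*(sqrt(5))**2 - 195 + 39*sqrt(5) + 3*(-5)*sqrt(5)) + 19 = (-15 + 3*5 - 195 + 39*sqrt(5) - 15*sqrt(5)) + 19 = (-15 + 15 - 195 + 39*sqrt(5) - 15*sqrt(5)) + 19 = (-195 + 24*sqrt(5)) + 19 = -176 + 24*sqrt(5) ≈ -122.33)
Z(A) = 4*A**2 (Z(A) = A**2*4 = 4*A**2)
-Z(s) = -4*(-176 + 24*sqrt(5))**2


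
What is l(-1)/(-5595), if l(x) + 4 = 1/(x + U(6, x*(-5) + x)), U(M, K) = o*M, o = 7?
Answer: 163/229395 ≈ 0.00071056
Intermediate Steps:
U(M, K) = 7*M
l(x) = -4 + 1/(42 + x) (l(x) = -4 + 1/(x + 7*6) = -4 + 1/(x + 42) = -4 + 1/(42 + x))
l(-1)/(-5595) = ((-167 - 4*(-1))/(42 - 1))/(-5595) = ((-167 + 4)/41)*(-1/5595) = ((1/41)*(-163))*(-1/5595) = -163/41*(-1/5595) = 163/229395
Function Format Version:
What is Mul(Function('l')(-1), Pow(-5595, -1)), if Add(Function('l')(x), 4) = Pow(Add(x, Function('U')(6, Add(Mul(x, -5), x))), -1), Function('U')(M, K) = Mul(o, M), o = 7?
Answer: Rational(163, 229395) ≈ 0.00071056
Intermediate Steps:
Function('U')(M, K) = Mul(7, M)
Function('l')(x) = Add(-4, Pow(Add(42, x), -1)) (Function('l')(x) = Add(-4, Pow(Add(x, Mul(7, 6)), -1)) = Add(-4, Pow(Add(x, 42), -1)) = Add(-4, Pow(Add(42, x), -1)))
Mul(Function('l')(-1), Pow(-5595, -1)) = Mul(Mul(Pow(Add(42, -1), -1), Add(-167, Mul(-4, -1))), Pow(-5595, -1)) = Mul(Mul(Pow(41, -1), Add(-167, 4)), Rational(-1, 5595)) = Mul(Mul(Rational(1, 41), -163), Rational(-1, 5595)) = Mul(Rational(-163, 41), Rational(-1, 5595)) = Rational(163, 229395)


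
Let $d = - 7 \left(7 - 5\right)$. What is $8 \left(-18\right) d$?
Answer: $2016$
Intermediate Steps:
$d = -14$ ($d = \left(-7\right) 2 = -14$)
$8 \left(-18\right) d = 8 \left(-18\right) \left(-14\right) = \left(-144\right) \left(-14\right) = 2016$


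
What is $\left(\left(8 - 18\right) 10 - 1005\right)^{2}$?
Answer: $1221025$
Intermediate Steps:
$\left(\left(8 - 18\right) 10 - 1005\right)^{2} = \left(\left(-10\right) 10 - 1005\right)^{2} = \left(-100 - 1005\right)^{2} = \left(-1105\right)^{2} = 1221025$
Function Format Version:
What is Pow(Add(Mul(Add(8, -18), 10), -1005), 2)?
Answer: 1221025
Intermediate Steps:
Pow(Add(Mul(Add(8, -18), 10), -1005), 2) = Pow(Add(Mul(-10, 10), -1005), 2) = Pow(Add(-100, -1005), 2) = Pow(-1105, 2) = 1221025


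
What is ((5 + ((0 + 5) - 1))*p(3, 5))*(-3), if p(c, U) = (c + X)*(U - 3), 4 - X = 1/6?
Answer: -369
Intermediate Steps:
X = 23/6 (X = 4 - 1/6 = 4 - 1*⅙ = 4 - ⅙ = 23/6 ≈ 3.8333)
p(c, U) = (-3 + U)*(23/6 + c) (p(c, U) = (c + 23/6)*(U - 3) = (23/6 + c)*(-3 + U) = (-3 + U)*(23/6 + c))
((5 + ((0 + 5) - 1))*p(3, 5))*(-3) = ((5 + ((0 + 5) - 1))*(-23/2 - 3*3 + (23/6)*5 + 5*3))*(-3) = ((5 + (5 - 1))*(-23/2 - 9 + 115/6 + 15))*(-3) = ((5 + 4)*(41/3))*(-3) = (9*(41/3))*(-3) = 123*(-3) = -369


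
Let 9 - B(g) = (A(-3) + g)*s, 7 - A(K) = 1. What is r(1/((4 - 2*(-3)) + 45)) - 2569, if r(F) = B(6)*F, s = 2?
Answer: -28262/11 ≈ -2569.3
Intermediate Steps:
A(K) = 6 (A(K) = 7 - 1*1 = 7 - 1 = 6)
B(g) = -3 - 2*g (B(g) = 9 - (6 + g)*2 = 9 - (12 + 2*g) = 9 + (-12 - 2*g) = -3 - 2*g)
r(F) = -15*F (r(F) = (-3 - 2*6)*F = (-3 - 12)*F = -15*F)
r(1/((4 - 2*(-3)) + 45)) - 2569 = -15/((4 - 2*(-3)) + 45) - 2569 = -15/((4 + 6) + 45) - 2569 = -15/(10 + 45) - 2569 = -15/55 - 2569 = -15*1/55 - 2569 = -3/11 - 2569 = -28262/11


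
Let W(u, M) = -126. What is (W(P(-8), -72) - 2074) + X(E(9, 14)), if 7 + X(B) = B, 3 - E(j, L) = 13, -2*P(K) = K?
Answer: -2217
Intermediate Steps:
P(K) = -K/2
E(j, L) = -10 (E(j, L) = 3 - 1*13 = 3 - 13 = -10)
X(B) = -7 + B
(W(P(-8), -72) - 2074) + X(E(9, 14)) = (-126 - 2074) + (-7 - 10) = -2200 - 17 = -2217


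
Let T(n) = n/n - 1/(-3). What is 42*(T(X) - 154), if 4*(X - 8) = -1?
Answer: -6412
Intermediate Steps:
X = 31/4 (X = 8 + (¼)*(-1) = 8 - ¼ = 31/4 ≈ 7.7500)
T(n) = 4/3 (T(n) = 1 - 1*(-⅓) = 1 + ⅓ = 4/3)
42*(T(X) - 154) = 42*(4/3 - 154) = 42*(-458/3) = -6412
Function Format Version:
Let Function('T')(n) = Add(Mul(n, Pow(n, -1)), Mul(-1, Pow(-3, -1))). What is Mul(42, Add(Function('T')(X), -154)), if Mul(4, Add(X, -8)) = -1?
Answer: -6412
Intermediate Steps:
X = Rational(31, 4) (X = Add(8, Mul(Rational(1, 4), -1)) = Add(8, Rational(-1, 4)) = Rational(31, 4) ≈ 7.7500)
Function('T')(n) = Rational(4, 3) (Function('T')(n) = Add(1, Mul(-1, Rational(-1, 3))) = Add(1, Rational(1, 3)) = Rational(4, 3))
Mul(42, Add(Function('T')(X), -154)) = Mul(42, Add(Rational(4, 3), -154)) = Mul(42, Rational(-458, 3)) = -6412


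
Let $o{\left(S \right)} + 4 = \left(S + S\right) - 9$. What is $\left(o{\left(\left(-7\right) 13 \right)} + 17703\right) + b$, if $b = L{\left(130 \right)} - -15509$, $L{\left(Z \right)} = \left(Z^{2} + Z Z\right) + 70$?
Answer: $66887$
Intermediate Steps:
$o{\left(S \right)} = -13 + 2 S$ ($o{\left(S \right)} = -4 + \left(\left(S + S\right) - 9\right) = -4 + \left(2 S - 9\right) = -4 + \left(-9 + 2 S\right) = -13 + 2 S$)
$L{\left(Z \right)} = 70 + 2 Z^{2}$ ($L{\left(Z \right)} = \left(Z^{2} + Z^{2}\right) + 70 = 2 Z^{2} + 70 = 70 + 2 Z^{2}$)
$b = 49379$ ($b = \left(70 + 2 \cdot 130^{2}\right) - -15509 = \left(70 + 2 \cdot 16900\right) + 15509 = \left(70 + 33800\right) + 15509 = 33870 + 15509 = 49379$)
$\left(o{\left(\left(-7\right) 13 \right)} + 17703\right) + b = \left(\left(-13 + 2 \left(\left(-7\right) 13\right)\right) + 17703\right) + 49379 = \left(\left(-13 + 2 \left(-91\right)\right) + 17703\right) + 49379 = \left(\left(-13 - 182\right) + 17703\right) + 49379 = \left(-195 + 17703\right) + 49379 = 17508 + 49379 = 66887$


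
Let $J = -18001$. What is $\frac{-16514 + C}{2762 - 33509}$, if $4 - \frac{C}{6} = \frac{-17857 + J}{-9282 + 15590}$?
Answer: $\frac{25950943}{48488019} \approx 0.5352$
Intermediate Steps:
$C = \frac{91635}{1577}$ ($C = 24 - 6 \frac{-17857 - 18001}{-9282 + 15590} = 24 - 6 \left(- \frac{35858}{6308}\right) = 24 - 6 \left(\left(-35858\right) \frac{1}{6308}\right) = 24 - - \frac{53787}{1577} = 24 + \frac{53787}{1577} = \frac{91635}{1577} \approx 58.107$)
$\frac{-16514 + C}{2762 - 33509} = \frac{-16514 + \frac{91635}{1577}}{2762 - 33509} = - \frac{25950943}{1577 \left(-30747\right)} = \left(- \frac{25950943}{1577}\right) \left(- \frac{1}{30747}\right) = \frac{25950943}{48488019}$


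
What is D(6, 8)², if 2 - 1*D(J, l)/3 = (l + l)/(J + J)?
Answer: 4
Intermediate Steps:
D(J, l) = 6 - 3*l/J (D(J, l) = 6 - 3*(l + l)/(J + J) = 6 - 3*2*l/(2*J) = 6 - 3*2*l*1/(2*J) = 6 - 3*l/J)
D(6, 8)² = (6 - 3*8/6)² = (6 - 3*8*⅙)² = (6 - 4)² = 2² = 4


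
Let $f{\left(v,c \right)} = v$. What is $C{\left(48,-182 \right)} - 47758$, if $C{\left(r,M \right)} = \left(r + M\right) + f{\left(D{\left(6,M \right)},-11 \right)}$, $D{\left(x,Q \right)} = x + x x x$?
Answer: $-47670$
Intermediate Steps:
$D{\left(x,Q \right)} = x + x^{3}$ ($D{\left(x,Q \right)} = x + x x^{2} = x + x^{3}$)
$C{\left(r,M \right)} = 222 + M + r$ ($C{\left(r,M \right)} = \left(r + M\right) + \left(6 + 6^{3}\right) = \left(M + r\right) + \left(6 + 216\right) = \left(M + r\right) + 222 = 222 + M + r$)
$C{\left(48,-182 \right)} - 47758 = \left(222 - 182 + 48\right) - 47758 = 88 - 47758 = -47670$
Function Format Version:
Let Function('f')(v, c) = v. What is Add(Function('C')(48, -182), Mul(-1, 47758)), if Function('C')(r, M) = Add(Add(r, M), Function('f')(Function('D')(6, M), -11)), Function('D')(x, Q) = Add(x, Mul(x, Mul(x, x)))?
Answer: -47670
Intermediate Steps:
Function('D')(x, Q) = Add(x, Pow(x, 3)) (Function('D')(x, Q) = Add(x, Mul(x, Pow(x, 2))) = Add(x, Pow(x, 3)))
Function('C')(r, M) = Add(222, M, r) (Function('C')(r, M) = Add(Add(r, M), Add(6, Pow(6, 3))) = Add(Add(M, r), Add(6, 216)) = Add(Add(M, r), 222) = Add(222, M, r))
Add(Function('C')(48, -182), Mul(-1, 47758)) = Add(Add(222, -182, 48), Mul(-1, 47758)) = Add(88, -47758) = -47670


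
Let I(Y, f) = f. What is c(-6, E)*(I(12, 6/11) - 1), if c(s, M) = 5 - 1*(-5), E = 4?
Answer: -50/11 ≈ -4.5455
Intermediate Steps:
c(s, M) = 10 (c(s, M) = 5 + 5 = 10)
c(-6, E)*(I(12, 6/11) - 1) = 10*(6/11 - 1) = 10*(-5/11) = -50/11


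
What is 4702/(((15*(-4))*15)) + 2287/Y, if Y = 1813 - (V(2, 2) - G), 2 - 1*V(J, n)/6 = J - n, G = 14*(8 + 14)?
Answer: -1309703/316350 ≈ -4.1400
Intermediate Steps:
G = 308 (G = 14*22 = 308)
V(J, n) = 12 - 6*J + 6*n (V(J, n) = 12 - 6*(J - n) = 12 + (-6*J + 6*n) = 12 - 6*J + 6*n)
Y = 2109 (Y = 1813 - ((12 - 6*2 + 6*2) - 1*308) = 1813 - ((12 - 12 + 12) - 308) = 1813 - (12 - 308) = 1813 - 1*(-296) = 1813 + 296 = 2109)
4702/(((15*(-4))*15)) + 2287/Y = 4702/(((15*(-4))*15)) + 2287/2109 = 4702/((-60*15)) + 2287*(1/2109) = 4702/(-900) + 2287/2109 = 4702*(-1/900) + 2287/2109 = -2351/450 + 2287/2109 = -1309703/316350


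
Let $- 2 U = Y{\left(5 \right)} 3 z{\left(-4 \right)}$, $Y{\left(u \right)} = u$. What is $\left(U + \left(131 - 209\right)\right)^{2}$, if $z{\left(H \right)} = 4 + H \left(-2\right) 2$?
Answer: $51984$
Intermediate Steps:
$z{\left(H \right)} = 4 - 4 H$ ($z{\left(H \right)} = 4 + - 2 H 2 = 4 - 4 H$)
$U = -150$ ($U = - \frac{5 \cdot 3 \left(4 - -16\right)}{2} = - \frac{15 \left(4 + 16\right)}{2} = - \frac{15 \cdot 20}{2} = \left(- \frac{1}{2}\right) 300 = -150$)
$\left(U + \left(131 - 209\right)\right)^{2} = \left(-150 + \left(131 - 209\right)\right)^{2} = \left(-150 - 78\right)^{2} = \left(-228\right)^{2} = 51984$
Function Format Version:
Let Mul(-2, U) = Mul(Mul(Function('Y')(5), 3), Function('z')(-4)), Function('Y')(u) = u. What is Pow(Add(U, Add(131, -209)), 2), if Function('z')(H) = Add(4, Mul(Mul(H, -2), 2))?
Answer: 51984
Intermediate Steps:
Function('z')(H) = Add(4, Mul(-4, H)) (Function('z')(H) = Add(4, Mul(Mul(-2, H), 2)) = Add(4, Mul(-4, H)))
U = -150 (U = Mul(Rational(-1, 2), Mul(Mul(5, 3), Add(4, Mul(-4, -4)))) = Mul(Rational(-1, 2), Mul(15, Add(4, 16))) = Mul(Rational(-1, 2), Mul(15, 20)) = Mul(Rational(-1, 2), 300) = -150)
Pow(Add(U, Add(131, -209)), 2) = Pow(Add(-150, Add(131, -209)), 2) = Pow(Add(-150, -78), 2) = Pow(-228, 2) = 51984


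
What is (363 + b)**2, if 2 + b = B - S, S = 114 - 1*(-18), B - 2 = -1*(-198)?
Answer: 184041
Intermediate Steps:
B = 200 (B = 2 - 1*(-198) = 2 + 198 = 200)
S = 132 (S = 114 + 18 = 132)
b = 66 (b = -2 + (200 - 1*132) = -2 + (200 - 132) = -2 + 68 = 66)
(363 + b)**2 = (363 + 66)**2 = 429**2 = 184041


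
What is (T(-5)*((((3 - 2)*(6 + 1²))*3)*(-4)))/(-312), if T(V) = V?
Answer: -35/26 ≈ -1.3462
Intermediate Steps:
(T(-5)*((((3 - 2)*(6 + 1²))*3)*(-4)))/(-312) = -5*((3 - 2)*(6 + 1²))*3*(-4)/(-312) = -5*(1*(6 + 1))*3*(-4)*(-1/312) = -5*(1*7)*3*(-4)*(-1/312) = -5*7*3*(-4)*(-1/312) = -105*(-4)*(-1/312) = -5*(-84)*(-1/312) = 420*(-1/312) = -35/26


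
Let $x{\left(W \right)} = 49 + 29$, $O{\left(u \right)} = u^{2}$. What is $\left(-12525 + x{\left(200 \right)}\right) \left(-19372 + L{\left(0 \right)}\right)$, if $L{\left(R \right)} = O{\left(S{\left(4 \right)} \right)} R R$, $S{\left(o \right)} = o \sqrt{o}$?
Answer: $241123284$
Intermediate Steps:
$S{\left(o \right)} = o^{\frac{3}{2}}$
$x{\left(W \right)} = 78$
$L{\left(R \right)} = 64 R^{2}$ ($L{\left(R \right)} = \left(4^{\frac{3}{2}}\right)^{2} R R = 8^{2} R R = 64 R R = 64 R^{2}$)
$\left(-12525 + x{\left(200 \right)}\right) \left(-19372 + L{\left(0 \right)}\right) = \left(-12525 + 78\right) \left(-19372 + 64 \cdot 0^{2}\right) = - 12447 \left(-19372 + 64 \cdot 0\right) = - 12447 \left(-19372 + 0\right) = \left(-12447\right) \left(-19372\right) = 241123284$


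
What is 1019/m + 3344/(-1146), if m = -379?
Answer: -1217575/217167 ≈ -5.6066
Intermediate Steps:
1019/m + 3344/(-1146) = 1019/(-379) + 3344/(-1146) = 1019*(-1/379) + 3344*(-1/1146) = -1019/379 - 1672/573 = -1217575/217167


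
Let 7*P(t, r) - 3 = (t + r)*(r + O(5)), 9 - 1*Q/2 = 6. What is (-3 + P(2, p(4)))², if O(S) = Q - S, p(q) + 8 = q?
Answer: 144/49 ≈ 2.9388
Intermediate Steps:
Q = 6 (Q = 18 - 2*6 = 18 - 12 = 6)
p(q) = -8 + q
O(S) = 6 - S
P(t, r) = 3/7 + (1 + r)*(r + t)/7 (P(t, r) = 3/7 + ((t + r)*(r + (6 - 1*5)))/7 = 3/7 + ((r + t)*(r + (6 - 5)))/7 = 3/7 + ((r + t)*(r + 1))/7 = 3/7 + ((r + t)*(1 + r))/7 = 3/7 + ((1 + r)*(r + t))/7 = 3/7 + (1 + r)*(r + t)/7)
(-3 + P(2, p(4)))² = (-3 + (3/7 + (-8 + 4)/7 + (⅐)*2 + (-8 + 4)²/7 + (⅐)*(-8 + 4)*2))² = (-3 + (3/7 + (⅐)*(-4) + 2/7 + (⅐)*(-4)² + (⅐)*(-4)*2))² = (-3 + (3/7 - 4/7 + 2/7 + (⅐)*16 - 8/7))² = (-3 + (3/7 - 4/7 + 2/7 + 16/7 - 8/7))² = (-3 + 9/7)² = (-12/7)² = 144/49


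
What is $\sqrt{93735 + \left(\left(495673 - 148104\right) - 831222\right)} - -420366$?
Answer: $420366 + i \sqrt{389918} \approx 4.2037 \cdot 10^{5} + 624.43 i$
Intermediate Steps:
$\sqrt{93735 + \left(\left(495673 - 148104\right) - 831222\right)} - -420366 = \sqrt{93735 + \left(347569 - 831222\right)} + 420366 = \sqrt{93735 - 483653} + 420366 = \sqrt{-389918} + 420366 = i \sqrt{389918} + 420366 = 420366 + i \sqrt{389918}$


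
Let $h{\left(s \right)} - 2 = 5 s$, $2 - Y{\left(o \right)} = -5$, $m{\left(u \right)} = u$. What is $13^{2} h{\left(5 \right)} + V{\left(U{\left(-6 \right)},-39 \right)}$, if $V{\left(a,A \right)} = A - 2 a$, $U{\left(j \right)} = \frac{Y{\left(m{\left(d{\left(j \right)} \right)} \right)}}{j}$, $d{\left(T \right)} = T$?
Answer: $\frac{13579}{3} \approx 4526.3$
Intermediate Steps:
$Y{\left(o \right)} = 7$ ($Y{\left(o \right)} = 2 - -5 = 2 + 5 = 7$)
$U{\left(j \right)} = \frac{7}{j}$
$h{\left(s \right)} = 2 + 5 s$
$13^{2} h{\left(5 \right)} + V{\left(U{\left(-6 \right)},-39 \right)} = 13^{2} \left(2 + 5 \cdot 5\right) - \left(39 + 2 \frac{7}{-6}\right) = 169 \left(2 + 25\right) - \left(39 + 2 \cdot 7 \left(- \frac{1}{6}\right)\right) = 169 \cdot 27 - \frac{110}{3} = 4563 + \left(-39 + \frac{7}{3}\right) = 4563 - \frac{110}{3} = \frac{13579}{3}$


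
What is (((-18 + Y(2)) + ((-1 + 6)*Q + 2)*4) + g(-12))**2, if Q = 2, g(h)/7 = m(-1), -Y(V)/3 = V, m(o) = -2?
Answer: 100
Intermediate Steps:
Y(V) = -3*V
g(h) = -14 (g(h) = 7*(-2) = -14)
(((-18 + Y(2)) + ((-1 + 6)*Q + 2)*4) + g(-12))**2 = (((-18 - 3*2) + ((-1 + 6)*2 + 2)*4) - 14)**2 = (((-18 - 6) + (5*2 + 2)*4) - 14)**2 = ((-24 + (10 + 2)*4) - 14)**2 = ((-24 + 12*4) - 14)**2 = ((-24 + 48) - 14)**2 = (24 - 14)**2 = 10**2 = 100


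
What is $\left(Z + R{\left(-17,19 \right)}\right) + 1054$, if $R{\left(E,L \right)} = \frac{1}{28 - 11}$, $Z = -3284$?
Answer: $- \frac{37909}{17} \approx -2229.9$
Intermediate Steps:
$R{\left(E,L \right)} = \frac{1}{17}$
$\left(Z + R{\left(-17,19 \right)}\right) + 1054 = \left(-3284 + \frac{1}{17}\right) + 1054 = - \frac{55827}{17} + 1054 = - \frac{37909}{17}$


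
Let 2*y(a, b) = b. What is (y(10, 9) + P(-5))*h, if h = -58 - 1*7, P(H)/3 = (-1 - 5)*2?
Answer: 4095/2 ≈ 2047.5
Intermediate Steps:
y(a, b) = b/2
P(H) = -36 (P(H) = 3*((-1 - 5)*2) = 3*(-6*2) = 3*(-12) = -36)
h = -65 (h = -58 - 7 = -65)
(y(10, 9) + P(-5))*h = ((½)*9 - 36)*(-65) = (9/2 - 36)*(-65) = -63/2*(-65) = 4095/2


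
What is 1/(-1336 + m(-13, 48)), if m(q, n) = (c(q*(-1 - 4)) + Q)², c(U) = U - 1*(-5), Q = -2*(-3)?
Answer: 1/4440 ≈ 0.00022523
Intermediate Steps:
Q = 6
c(U) = 5 + U (c(U) = U + 5 = 5 + U)
m(q, n) = (11 - 5*q)² (m(q, n) = ((5 + q*(-1 - 4)) + 6)² = ((5 + q*(-5)) + 6)² = ((5 - 5*q) + 6)² = (11 - 5*q)²)
1/(-1336 + m(-13, 48)) = 1/(-1336 + (-11 + 5*(-13))²) = 1/(-1336 + (-11 - 65)²) = 1/(-1336 + (-76)²) = 1/(-1336 + 5776) = 1/4440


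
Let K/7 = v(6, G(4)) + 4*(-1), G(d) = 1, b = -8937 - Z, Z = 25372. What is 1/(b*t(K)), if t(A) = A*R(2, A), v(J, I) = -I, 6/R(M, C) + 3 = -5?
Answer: -4/3602445 ≈ -1.1104e-6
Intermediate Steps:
b = -34309 (b = -8937 - 1*25372 = -8937 - 25372 = -34309)
R(M, C) = -¾ (R(M, C) = 6/(-3 - 5) = 6/(-8) = 6*(-⅛) = -¾)
K = -35 (K = 7*(-1*1 + 4*(-1)) = 7*(-1 - 4) = 7*(-5) = -35)
t(A) = -3*A/4 (t(A) = A*(-¾) = -3*A/4)
1/(b*t(K)) = 1/((-34309)*((-¾*(-35)))) = -1/(34309*105/4) = -1/34309*4/105 = -4/3602445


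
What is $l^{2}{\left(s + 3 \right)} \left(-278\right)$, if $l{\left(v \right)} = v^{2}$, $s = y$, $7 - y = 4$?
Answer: $-360288$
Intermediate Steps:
$y = 3$ ($y = 7 - 4 = 3$)
$s = 3$
$l^{2}{\left(s + 3 \right)} \left(-278\right) = \left(\left(3 + 3\right)^{2}\right)^{2} \left(-278\right) = \left(6^{2}\right)^{2} \left(-278\right) = 36^{2} \left(-278\right) = 1296 \left(-278\right) = -360288$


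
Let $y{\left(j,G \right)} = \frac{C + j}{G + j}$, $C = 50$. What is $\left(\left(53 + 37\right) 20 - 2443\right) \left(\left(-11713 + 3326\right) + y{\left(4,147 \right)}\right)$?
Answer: $\frac{814284269}{151} \approx 5.3926 \cdot 10^{6}$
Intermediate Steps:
$y{\left(j,G \right)} = \frac{50 + j}{G + j}$
$\left(\left(53 + 37\right) 20 - 2443\right) \left(\left(-11713 + 3326\right) + y{\left(4,147 \right)}\right) = \left(\left(53 + 37\right) 20 - 2443\right) \left(\left(-11713 + 3326\right) + \frac{50 + 4}{147 + 4}\right) = \left(90 \cdot 20 - 2443\right) \left(-8387 + \frac{1}{151} \cdot 54\right) = \left(1800 - 2443\right) \left(-8387 + \frac{1}{151} \cdot 54\right) = - 643 \left(-8387 + \frac{54}{151}\right) = \left(-643\right) \left(- \frac{1266383}{151}\right) = \frac{814284269}{151}$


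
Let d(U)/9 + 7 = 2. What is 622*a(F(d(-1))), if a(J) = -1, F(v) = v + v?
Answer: -622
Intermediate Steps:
d(U) = -45 (d(U) = -63 + 9*2 = -63 + 18 = -45)
F(v) = 2*v
622*a(F(d(-1))) = 622*(-1) = -622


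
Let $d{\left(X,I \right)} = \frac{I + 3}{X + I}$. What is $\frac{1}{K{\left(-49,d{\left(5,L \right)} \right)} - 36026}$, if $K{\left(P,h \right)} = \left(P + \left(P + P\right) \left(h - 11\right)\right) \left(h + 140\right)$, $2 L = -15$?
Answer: $\frac{25}{2121817} \approx 1.1782 \cdot 10^{-5}$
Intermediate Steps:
$L = - \frac{15}{2}$ ($L = \frac{1}{2} \left(-15\right) = - \frac{15}{2} \approx -7.5$)
$d{\left(X,I \right)} = \frac{3 + I}{I + X}$
$K{\left(P,h \right)} = \left(140 + h\right) \left(P + 2 P \left(-11 + h\right)\right)$ ($K{\left(P,h \right)} = \left(P + 2 P \left(-11 + h\right)\right) \left(140 + h\right) = \left(140 + h\right) \left(P + 2 P \left(-11 + h\right)\right)$)
$\frac{1}{K{\left(-49,d{\left(5,L \right)} \right)} - 36026} = \frac{1}{- 49 \left(-2940 + 2 \left(\frac{3 - \frac{15}{2}}{- \frac{15}{2} + 5}\right)^{2} + 259 \frac{3 - \frac{15}{2}}{- \frac{15}{2} + 5}\right) - 36026} = \frac{1}{- 49 \left(-2940 + 2 \left(\frac{1}{- \frac{5}{2}} \left(- \frac{9}{2}\right)\right)^{2} + 259 \frac{1}{- \frac{5}{2}} \left(- \frac{9}{2}\right)\right) - 36026} = \frac{1}{- 49 \left(-2940 + 2 \left(\left(- \frac{2}{5}\right) \left(- \frac{9}{2}\right)\right)^{2} + 259 \left(\left(- \frac{2}{5}\right) \left(- \frac{9}{2}\right)\right)\right) - 36026} = \frac{1}{- 49 \left(-2940 + 2 \left(\frac{9}{5}\right)^{2} + 259 \cdot \frac{9}{5}\right) - 36026} = \frac{1}{- 49 \left(-2940 + 2 \cdot \frac{81}{25} + \frac{2331}{5}\right) - 36026} = \frac{1}{- 49 \left(-2940 + \frac{162}{25} + \frac{2331}{5}\right) - 36026} = \frac{1}{\left(-49\right) \left(- \frac{61683}{25}\right) - 36026} = \frac{1}{\frac{3022467}{25} - 36026} = \frac{1}{\frac{2121817}{25}} = \frac{25}{2121817}$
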